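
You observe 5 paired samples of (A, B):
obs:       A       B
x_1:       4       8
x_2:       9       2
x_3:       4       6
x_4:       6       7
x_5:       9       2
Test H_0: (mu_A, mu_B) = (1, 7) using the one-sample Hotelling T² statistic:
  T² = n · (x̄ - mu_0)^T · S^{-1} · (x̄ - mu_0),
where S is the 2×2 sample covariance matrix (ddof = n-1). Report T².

Step 1 — sample mean vector:
  mean(A) = (4 + 9 + 4 + 6 + 9) / 5 = 32/5 = 6.4
  mean(B) = (8 + 2 + 6 + 7 + 2) / 5 = 25/5 = 5
  x̄ = (6.4, 5),  deviation x̄ - mu_0 = (6.4, 5) - (1, 7) = (5.4, -2).

Step 2 — sample covariance matrix, S[i,j] = (1/(n-1)) · Σ_k (x_{k,i} - mean_i) · (x_{k,j} - mean_j), divisor n-1 = 4:
  S[A,A] = ((-2.4)·(-2.4) + (2.6)·(2.6) + (-2.4)·(-2.4) + (-0.4)·(-0.4) + (2.6)·(2.6)) / 4 = 25.2/4 = 6.3
  S[A,B] = ((-2.4)·(3) + (2.6)·(-3) + (-2.4)·(1) + (-0.4)·(2) + (2.6)·(-3)) / 4 = -26/4 = -6.5
  S[B,B] = ((3)·(3) + (-3)·(-3) + (1)·(1) + (2)·(2) + (-3)·(-3)) / 4 = 32/4 = 8
  S = [[6.3, -6.5],
 [-6.5, 8]].

Step 3 — invert S. det(S) = 6.3·8 - (-6.5)² = 8.15.
  S^{-1} = (1/det) · [[d, -b], [-b, a]] = [[0.9816, 0.7975],
 [0.7975, 0.773]].

Step 4 — quadratic form (x̄ - mu_0)^T · S^{-1} · (x̄ - mu_0):
  S^{-1} · (x̄ - mu_0) = (3.7055, 2.7607),
  (x̄ - mu_0)^T · [...] = (5.4)·(3.7055) + (-2)·(2.7607) = 14.4883.

Step 5 — scale by n: T² = 5 · 14.4883 = 72.4417.

T² ≈ 72.4417


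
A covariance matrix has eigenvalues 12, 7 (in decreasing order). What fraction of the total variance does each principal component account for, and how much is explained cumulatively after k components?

Step 1 — total variance = trace(Sigma) = Σ λ_i = 12 + 7 = 19.

Step 2 — fraction explained by component i = λ_i / Σ λ:
  PC1: 12/19 = 0.6316
  PC2: 7/19 = 0.3684

Step 3 — cumulative fraction after k components = (λ_1 + ... + λ_k) / Σ λ:
  k = 1: 12/19 = 0.6316
  k = 2: (12 + 7)/19 = 19/19 = 1

Summary (fraction, with percent):

explained: PC1 0.6316 (63.16%), PC2 0.3684 (36.84%);  cumulative: 0.6316, 1


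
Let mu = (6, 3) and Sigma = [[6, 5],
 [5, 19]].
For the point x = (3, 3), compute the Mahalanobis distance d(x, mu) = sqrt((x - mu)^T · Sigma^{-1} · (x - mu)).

Step 1 — centre the observation: (x - mu) = (-3, 0).

Step 2 — invert Sigma. det(Sigma) = 6·19 - (5)² = 89.
  Sigma^{-1} = (1/det) · [[d, -b], [-b, a]] = [[0.2135, -0.0562],
 [-0.0562, 0.0674]].

Step 3 — form the quadratic (x - mu)^T · Sigma^{-1} · (x - mu):
  Sigma^{-1} · (x - mu) = (-0.6404, 0.1685).
  (x - mu)^T · [Sigma^{-1} · (x - mu)] = (-3)·(-0.6404) + (0)·(0.1685) = 1.9213.

Step 4 — take square root: d = √(1.9213) ≈ 1.3861.

d(x, mu) = √(1.9213) ≈ 1.3861


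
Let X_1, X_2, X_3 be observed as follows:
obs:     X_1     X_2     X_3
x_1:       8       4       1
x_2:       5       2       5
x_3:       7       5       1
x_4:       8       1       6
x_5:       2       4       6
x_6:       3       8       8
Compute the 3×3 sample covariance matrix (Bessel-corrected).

Step 1 — column means:
  mean(X_1) = (8 + 5 + 7 + 8 + 2 + 3) / 6 = 33/6 = 5.5
  mean(X_2) = (4 + 2 + 5 + 1 + 4 + 8) / 6 = 24/6 = 4
  mean(X_3) = (1 + 5 + 1 + 6 + 6 + 8) / 6 = 27/6 = 4.5

Step 2 — sample covariance S[i,j] = (1/(n-1)) · Σ_k (x_{k,i} - mean_i) · (x_{k,j} - mean_j), with n-1 = 5.
  S[X_1,X_1] = ((2.5)·(2.5) + (-0.5)·(-0.5) + (1.5)·(1.5) + (2.5)·(2.5) + (-3.5)·(-3.5) + (-2.5)·(-2.5)) / 5 = 33.5/5 = 6.7
  S[X_1,X_2] = ((2.5)·(0) + (-0.5)·(-2) + (1.5)·(1) + (2.5)·(-3) + (-3.5)·(0) + (-2.5)·(4)) / 5 = -15/5 = -3
  S[X_1,X_3] = ((2.5)·(-3.5) + (-0.5)·(0.5) + (1.5)·(-3.5) + (2.5)·(1.5) + (-3.5)·(1.5) + (-2.5)·(3.5)) / 5 = -24.5/5 = -4.9
  S[X_2,X_2] = ((0)·(0) + (-2)·(-2) + (1)·(1) + (-3)·(-3) + (0)·(0) + (4)·(4)) / 5 = 30/5 = 6
  S[X_2,X_3] = ((0)·(-3.5) + (-2)·(0.5) + (1)·(-3.5) + (-3)·(1.5) + (0)·(1.5) + (4)·(3.5)) / 5 = 5/5 = 1
  S[X_3,X_3] = ((-3.5)·(-3.5) + (0.5)·(0.5) + (-3.5)·(-3.5) + (1.5)·(1.5) + (1.5)·(1.5) + (3.5)·(3.5)) / 5 = 41.5/5 = 8.3

S is symmetric (S[j,i] = S[i,j]). Assembling:

S = [[6.7, -3, -4.9],
 [-3, 6, 1],
 [-4.9, 1, 8.3]]


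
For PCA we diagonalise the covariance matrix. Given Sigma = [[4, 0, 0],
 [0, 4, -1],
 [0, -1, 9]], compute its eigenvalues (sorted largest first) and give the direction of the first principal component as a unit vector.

Step 1 — characteristic polynomial p(λ) = det(λI - Sigma) = λ³ - tr·λ² + c_1·λ - det, where tr = trace, c_1 = sum of the principal 2×2 minors, det = det(Sigma):
  tr = 4 + 4 + 9 = 17,
  c_1 = (4·4 - (0)²) + (4·9 - (0)²) + (4·9 - (-1)²) = 16 + 36 + 35 = 87,
  det = 4·(4·9 - (-1)²) - (0)·((0)·9 - (-1)·(0)) + (0)·((0)·(-1) - 4·(0)) = 4·(35) - (0)·(0) + (0)·(0) = 140.
  So p(λ) = λ³ - 17λ² + 87λ - 140.
Step 2 — look for an integer root (rational root theorem: any rational root is an integer divisor of 140). Testing λ = 4:
  p(4) = 64 - 272 + 348 - 140 = 0  ✓
  Dividing out (λ - 4): p(λ) = (λ - 4)(λ² - 13λ + 35).
Step 3 — remaining eigenvalues from the quadratic λ² - 13λ + 35 = 0:
  Δ = 13² - 4·35 = 169 - 140 = 29,  λ = (13 ± √29)/2 = (13 ± 5.3852)/2 ≈ 9.1926 or 3.8074.
  Sorted: λ_1 = 9.1926,  λ_2 = 4,  λ_3 = 3.8074  (check: sum = 17 = tr ✓).

Step 4 — unit eigenvector for λ_1 ≈ 9.1926: v spans the null space of (Sigma - λ_1 I), whose rows are
  r_1 = (-5.1926, 0, 0),  r_2 = (0, -5.1926, -1),  r_3 = (0, -1, -0.1926).
  v is orthogonal to every row, so take v ∝ r_1 × r_2 = ((0)·(-1) - (0)·(-5.1926), (0)·(0) - (-5.1926)·(-1), (-5.1926)·(-5.1926) - (0)·(0)) ≈ (0, -5.1926, 26.9629).
  Rescale (multiply by -1 so the first nonzero entry is positive): u = (0, 5.1926, -26.9629).
  ||u|| = √((0)² + (5.1926)² + (-26.9629)²) = √(753.9615) ≈ 27.4584,  v_1 = u/||u|| ≈ (0, 0.1891, -0.982) (||v_1|| = 1).

λ_1 = 9.1926,  λ_2 = 4,  λ_3 = 3.8074;  v_1 ≈ (0, 0.1891, -0.982)


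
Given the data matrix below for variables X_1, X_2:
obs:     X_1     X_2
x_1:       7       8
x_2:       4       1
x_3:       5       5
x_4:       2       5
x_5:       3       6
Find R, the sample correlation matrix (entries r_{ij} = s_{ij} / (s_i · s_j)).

Step 1 — column means:
  mean(X_1) = (7 + 4 + 5 + 2 + 3) / 5 = 21/5 = 4.2
  mean(X_2) = (8 + 1 + 5 + 5 + 6) / 5 = 25/5 = 5

Step 2 — sample variances and covariances s[i,j] = (1/(n-1)) · Σ_k (x_{k,i} - mean_i) · (x_{k,j} - mean_j), with n-1 = 4:
  s[X_1,X_1] = ((2.8)·(2.8) + (-0.2)·(-0.2) + (0.8)·(0.8) + (-2.2)·(-2.2) + (-1.2)·(-1.2)) / 4 = 14.8/4 = 3.7
  s[X_1,X_2] = ((2.8)·(3) + (-0.2)·(-4) + (0.8)·(0) + (-2.2)·(0) + (-1.2)·(1)) / 4 = 8/4 = 2
  s[X_2,X_2] = ((3)·(3) + (-4)·(-4) + (0)·(0) + (0)·(0) + (1)·(1)) / 4 = 26/4 = 6.5
  Sample standard deviations s_i = √(s[i,i]):
  s(X_1) = √(3.7) = 1.9235
  s(X_2) = √(6.5) = 2.5495

Step 3 — r_{ij} = s_{ij} / (s_i · s_j):
  r[X_1,X_1] = 1 (diagonal).
  r[X_1,X_2] = 2 / (1.9235 · 2.5495) = 2 / 4.9041 = 0.4078
  r[X_2,X_2] = 1 (diagonal).

R is symmetric with unit diagonal. Assembling:

R = [[1, 0.4078],
 [0.4078, 1]]


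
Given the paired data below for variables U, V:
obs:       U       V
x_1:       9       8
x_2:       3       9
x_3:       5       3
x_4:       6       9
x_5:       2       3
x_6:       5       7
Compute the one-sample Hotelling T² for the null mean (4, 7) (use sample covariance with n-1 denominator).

Step 1 — sample mean vector:
  mean(U) = (9 + 3 + 5 + 6 + 2 + 5) / 6 = 30/6 = 5
  mean(V) = (8 + 9 + 3 + 9 + 3 + 7) / 6 = 39/6 = 6.5
  x̄ = (5, 6.5),  deviation x̄ - mu_0 = (5, 6.5) - (4, 7) = (1, -0.5).

Step 2 — sample covariance matrix, S[i,j] = (1/(n-1)) · Σ_k (x_{k,i} - mean_i) · (x_{k,j} - mean_j), divisor n-1 = 5:
  S[U,U] = ((4)·(4) + (-2)·(-2) + (0)·(0) + (1)·(1) + (-3)·(-3) + (0)·(0)) / 5 = 30/5 = 6
  S[U,V] = ((4)·(1.5) + (-2)·(2.5) + (0)·(-3.5) + (1)·(2.5) + (-3)·(-3.5) + (0)·(0.5)) / 5 = 14/5 = 2.8
  S[V,V] = ((1.5)·(1.5) + (2.5)·(2.5) + (-3.5)·(-3.5) + (2.5)·(2.5) + (-3.5)·(-3.5) + (0.5)·(0.5)) / 5 = 39.5/5 = 7.9
  S = [[6, 2.8],
 [2.8, 7.9]].

Step 3 — invert S. det(S) = 6·7.9 - (2.8)² = 39.56.
  S^{-1} = (1/det) · [[d, -b], [-b, a]] = [[0.1997, -0.0708],
 [-0.0708, 0.1517]].

Step 4 — quadratic form (x̄ - mu_0)^T · S^{-1} · (x̄ - mu_0):
  S^{-1} · (x̄ - mu_0) = (0.2351, -0.1466),
  (x̄ - mu_0)^T · [...] = (1)·(0.2351) + (-0.5)·(-0.1466) = 0.3084.

Step 5 — scale by n: T² = 6 · 0.3084 = 1.8504.

T² ≈ 1.8504


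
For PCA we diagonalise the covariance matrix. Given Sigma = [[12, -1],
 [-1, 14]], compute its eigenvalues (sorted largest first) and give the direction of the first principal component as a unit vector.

Step 1 — characteristic polynomial of 2×2 Sigma:
  det(Sigma - λI) = λ² - trace · λ + det = 0.
  trace = 12 + 14 = 26, det = 12·14 - (-1)² = 167.
Step 2 — discriminant:
  Δ = trace² - 4·det = 676 - 668 = 8.
Step 3 — eigenvalues:
  λ = (trace ± √Δ)/2 = (26 ± 2.8284)/2,
  λ_1 = 14.4142,  λ_2 = 11.5858.

Step 4 — unit eigenvector for λ_1: solve (Sigma - λ_1 I)v = 0. First row:
  (12 - 14.4142)·v_x + (-1)·v_y = 0, i.e. (-2.4142)·v_x + (-1)·v_y = 0,
  so v ∝ (b, λ_1 - a) = (-1, 2.4142); multiply by -1 so the first entry is positive: u = (1, -2.4142).
  ||u|| = √((1)² + (-2.4142)²) = √(6.8284) ≈ 2.6131,
  v_1 = u/||u|| ≈ (0.3827, -0.9239) (||v_1|| = 1).

λ_1 = 14.4142,  λ_2 = 11.5858;  v_1 ≈ (0.3827, -0.9239)


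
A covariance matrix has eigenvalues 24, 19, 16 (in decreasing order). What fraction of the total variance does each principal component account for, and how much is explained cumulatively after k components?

Step 1 — total variance = trace(Sigma) = Σ λ_i = 24 + 19 + 16 = 59.

Step 2 — fraction explained by component i = λ_i / Σ λ:
  PC1: 24/59 = 0.4068
  PC2: 19/59 = 0.322
  PC3: 16/59 = 0.2712

Step 3 — cumulative fraction after k components = (λ_1 + ... + λ_k) / Σ λ:
  k = 1: 24/59 = 0.4068
  k = 2: (24 + 19)/59 = 43/59 = 0.7288
  k = 3: (24 + 19 + 16)/59 = 59/59 = 1

Summary (fraction, with percent):

explained: PC1 0.4068 (40.68%), PC2 0.322 (32.2%), PC3 0.2712 (27.12%);  cumulative: 0.4068, 0.7288, 1


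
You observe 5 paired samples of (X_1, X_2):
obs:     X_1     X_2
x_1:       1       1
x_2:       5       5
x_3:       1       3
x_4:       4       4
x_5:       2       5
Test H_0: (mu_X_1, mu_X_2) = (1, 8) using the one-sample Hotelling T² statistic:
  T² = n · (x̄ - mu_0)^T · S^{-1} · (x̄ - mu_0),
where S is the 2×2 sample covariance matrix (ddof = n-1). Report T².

Step 1 — sample mean vector:
  mean(X_1) = (1 + 5 + 1 + 4 + 2) / 5 = 13/5 = 2.6
  mean(X_2) = (1 + 5 + 3 + 4 + 5) / 5 = 18/5 = 3.6
  x̄ = (2.6, 3.6),  deviation x̄ - mu_0 = (2.6, 3.6) - (1, 8) = (1.6, -4.4).

Step 2 — sample covariance matrix, S[i,j] = (1/(n-1)) · Σ_k (x_{k,i} - mean_i) · (x_{k,j} - mean_j), divisor n-1 = 4:
  S[X_1,X_1] = ((-1.6)·(-1.6) + (2.4)·(2.4) + (-1.6)·(-1.6) + (1.4)·(1.4) + (-0.6)·(-0.6)) / 4 = 13.2/4 = 3.3
  S[X_1,X_2] = ((-1.6)·(-2.6) + (2.4)·(1.4) + (-1.6)·(-0.6) + (1.4)·(0.4) + (-0.6)·(1.4)) / 4 = 8.2/4 = 2.05
  S[X_2,X_2] = ((-2.6)·(-2.6) + (1.4)·(1.4) + (-0.6)·(-0.6) + (0.4)·(0.4) + (1.4)·(1.4)) / 4 = 11.2/4 = 2.8
  S = [[3.3, 2.05],
 [2.05, 2.8]].

Step 3 — invert S. det(S) = 3.3·2.8 - (2.05)² = 5.0375.
  S^{-1} = (1/det) · [[d, -b], [-b, a]] = [[0.5558, -0.4069],
 [-0.4069, 0.6551]].

Step 4 — quadratic form (x̄ - mu_0)^T · S^{-1} · (x̄ - mu_0):
  S^{-1} · (x̄ - mu_0) = (2.6799, -3.5335),
  (x̄ - mu_0)^T · [...] = (1.6)·(2.6799) + (-4.4)·(-3.5335) = 19.8352.

Step 5 — scale by n: T² = 5 · 19.8352 = 99.1762.

T² ≈ 99.1762


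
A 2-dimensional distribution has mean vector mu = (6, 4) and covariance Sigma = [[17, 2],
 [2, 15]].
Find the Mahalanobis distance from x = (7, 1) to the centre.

Step 1 — centre the observation: (x - mu) = (1, -3).

Step 2 — invert Sigma. det(Sigma) = 17·15 - (2)² = 251.
  Sigma^{-1} = (1/det) · [[d, -b], [-b, a]] = [[0.0598, -0.008],
 [-0.008, 0.0677]].

Step 3 — form the quadratic (x - mu)^T · Sigma^{-1} · (x - mu):
  Sigma^{-1} · (x - mu) = (0.0837, -0.2112).
  (x - mu)^T · [Sigma^{-1} · (x - mu)] = (1)·(0.0837) + (-3)·(-0.2112) = 0.7171.

Step 4 — take square root: d = √(0.7171) ≈ 0.8468.

d(x, mu) = √(0.7171) ≈ 0.8468


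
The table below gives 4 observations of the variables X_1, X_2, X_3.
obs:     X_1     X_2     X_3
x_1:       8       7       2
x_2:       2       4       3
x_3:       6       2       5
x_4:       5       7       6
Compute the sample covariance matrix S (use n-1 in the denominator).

Step 1 — column means:
  mean(X_1) = (8 + 2 + 6 + 5) / 4 = 21/4 = 5.25
  mean(X_2) = (7 + 4 + 2 + 7) / 4 = 20/4 = 5
  mean(X_3) = (2 + 3 + 5 + 6) / 4 = 16/4 = 4

Step 2 — sample covariance S[i,j] = (1/(n-1)) · Σ_k (x_{k,i} - mean_i) · (x_{k,j} - mean_j), with n-1 = 3.
  S[X_1,X_1] = ((2.75)·(2.75) + (-3.25)·(-3.25) + (0.75)·(0.75) + (-0.25)·(-0.25)) / 3 = 18.75/3 = 6.25
  S[X_1,X_2] = ((2.75)·(2) + (-3.25)·(-1) + (0.75)·(-3) + (-0.25)·(2)) / 3 = 6/3 = 2
  S[X_1,X_3] = ((2.75)·(-2) + (-3.25)·(-1) + (0.75)·(1) + (-0.25)·(2)) / 3 = -2/3 = -0.6667
  S[X_2,X_2] = ((2)·(2) + (-1)·(-1) + (-3)·(-3) + (2)·(2)) / 3 = 18/3 = 6
  S[X_2,X_3] = ((2)·(-2) + (-1)·(-1) + (-3)·(1) + (2)·(2)) / 3 = -2/3 = -0.6667
  S[X_3,X_3] = ((-2)·(-2) + (-1)·(-1) + (1)·(1) + (2)·(2)) / 3 = 10/3 = 3.3333

S is symmetric (S[j,i] = S[i,j]). Assembling:

S = [[6.25, 2, -0.6667],
 [2, 6, -0.6667],
 [-0.6667, -0.6667, 3.3333]]


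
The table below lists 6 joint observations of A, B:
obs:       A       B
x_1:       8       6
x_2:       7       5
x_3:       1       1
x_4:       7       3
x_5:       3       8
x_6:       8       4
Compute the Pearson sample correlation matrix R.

Step 1 — column means:
  mean(A) = (8 + 7 + 1 + 7 + 3 + 8) / 6 = 34/6 = 5.6667
  mean(B) = (6 + 5 + 1 + 3 + 8 + 4) / 6 = 27/6 = 4.5

Step 2 — sample variances and covariances s[i,j] = (1/(n-1)) · Σ_k (x_{k,i} - mean_i) · (x_{k,j} - mean_j), with n-1 = 5:
  s[A,A] = ((2.3333)·(2.3333) + (1.3333)·(1.3333) + (-4.6667)·(-4.6667) + (1.3333)·(1.3333) + (-2.6667)·(-2.6667) + (2.3333)·(2.3333)) / 5 = 43.3333/5 = 8.6667
  s[A,B] = ((2.3333)·(1.5) + (1.3333)·(0.5) + (-4.6667)·(-3.5) + (1.3333)·(-1.5) + (-2.6667)·(3.5) + (2.3333)·(-0.5)) / 5 = 8/5 = 1.6
  s[B,B] = ((1.5)·(1.5) + (0.5)·(0.5) + (-3.5)·(-3.5) + (-1.5)·(-1.5) + (3.5)·(3.5) + (-0.5)·(-0.5)) / 5 = 29.5/5 = 5.9
  Sample standard deviations s_i = √(s[i,i]):
  s(A) = √(8.6667) = 2.9439
  s(B) = √(5.9) = 2.429

Step 3 — r_{ij} = s_{ij} / (s_i · s_j):
  r[A,A] = 1 (diagonal).
  r[A,B] = 1.6 / (2.9439 · 2.429) = 1.6 / 7.1508 = 0.2238
  r[B,B] = 1 (diagonal).

R is symmetric with unit diagonal. Assembling:

R = [[1, 0.2238],
 [0.2238, 1]]


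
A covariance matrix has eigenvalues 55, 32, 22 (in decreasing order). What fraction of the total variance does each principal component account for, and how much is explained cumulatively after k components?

Step 1 — total variance = trace(Sigma) = Σ λ_i = 55 + 32 + 22 = 109.

Step 2 — fraction explained by component i = λ_i / Σ λ:
  PC1: 55/109 = 0.5046
  PC2: 32/109 = 0.2936
  PC3: 22/109 = 0.2018

Step 3 — cumulative fraction after k components = (λ_1 + ... + λ_k) / Σ λ:
  k = 1: 55/109 = 0.5046
  k = 2: (55 + 32)/109 = 87/109 = 0.7982
  k = 3: (55 + 32 + 22)/109 = 109/109 = 1

Summary (fraction, with percent):

explained: PC1 0.5046 (50.46%), PC2 0.2936 (29.36%), PC3 0.2018 (20.18%);  cumulative: 0.5046, 0.7982, 1


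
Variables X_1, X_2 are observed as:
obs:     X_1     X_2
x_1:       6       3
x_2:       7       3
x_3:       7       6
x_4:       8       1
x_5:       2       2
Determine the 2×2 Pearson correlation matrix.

Step 1 — column means:
  mean(X_1) = (6 + 7 + 7 + 8 + 2) / 5 = 30/5 = 6
  mean(X_2) = (3 + 3 + 6 + 1 + 2) / 5 = 15/5 = 3

Step 2 — sample variances and covariances s[i,j] = (1/(n-1)) · Σ_k (x_{k,i} - mean_i) · (x_{k,j} - mean_j), with n-1 = 4:
  s[X_1,X_1] = ((0)·(0) + (1)·(1) + (1)·(1) + (2)·(2) + (-4)·(-4)) / 4 = 22/4 = 5.5
  s[X_1,X_2] = ((0)·(0) + (1)·(0) + (1)·(3) + (2)·(-2) + (-4)·(-1)) / 4 = 3/4 = 0.75
  s[X_2,X_2] = ((0)·(0) + (0)·(0) + (3)·(3) + (-2)·(-2) + (-1)·(-1)) / 4 = 14/4 = 3.5
  Sample standard deviations s_i = √(s[i,i]):
  s(X_1) = √(5.5) = 2.3452
  s(X_2) = √(3.5) = 1.8708

Step 3 — r_{ij} = s_{ij} / (s_i · s_j):
  r[X_1,X_1] = 1 (diagonal).
  r[X_1,X_2] = 0.75 / (2.3452 · 1.8708) = 0.75 / 4.3875 = 0.1709
  r[X_2,X_2] = 1 (diagonal).

R is symmetric with unit diagonal. Assembling:

R = [[1, 0.1709],
 [0.1709, 1]]


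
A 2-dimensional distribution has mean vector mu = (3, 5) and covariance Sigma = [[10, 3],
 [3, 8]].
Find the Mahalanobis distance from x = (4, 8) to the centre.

Step 1 — centre the observation: (x - mu) = (1, 3).

Step 2 — invert Sigma. det(Sigma) = 10·8 - (3)² = 71.
  Sigma^{-1} = (1/det) · [[d, -b], [-b, a]] = [[0.1127, -0.0423],
 [-0.0423, 0.1408]].

Step 3 — form the quadratic (x - mu)^T · Sigma^{-1} · (x - mu):
  Sigma^{-1} · (x - mu) = (-0.0141, 0.3803).
  (x - mu)^T · [Sigma^{-1} · (x - mu)] = (1)·(-0.0141) + (3)·(0.3803) = 1.1268.

Step 4 — take square root: d = √(1.1268) ≈ 1.0615.

d(x, mu) = √(1.1268) ≈ 1.0615


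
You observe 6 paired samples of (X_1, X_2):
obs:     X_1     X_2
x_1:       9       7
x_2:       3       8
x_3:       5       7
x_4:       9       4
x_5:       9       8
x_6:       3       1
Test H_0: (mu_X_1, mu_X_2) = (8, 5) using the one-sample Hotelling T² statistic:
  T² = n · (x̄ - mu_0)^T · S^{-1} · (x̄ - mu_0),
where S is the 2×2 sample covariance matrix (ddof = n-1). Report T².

Step 1 — sample mean vector:
  mean(X_1) = (9 + 3 + 5 + 9 + 9 + 3) / 6 = 38/6 = 6.3333
  mean(X_2) = (7 + 8 + 7 + 4 + 8 + 1) / 6 = 35/6 = 5.8333
  x̄ = (6.3333, 5.8333),  deviation x̄ - mu_0 = (6.3333, 5.8333) - (8, 5) = (-1.6667, 0.8333).

Step 2 — sample covariance matrix, S[i,j] = (1/(n-1)) · Σ_k (x_{k,i} - mean_i) · (x_{k,j} - mean_j), divisor n-1 = 5:
  S[X_1,X_1] = ((2.6667)·(2.6667) + (-3.3333)·(-3.3333) + (-1.3333)·(-1.3333) + (2.6667)·(2.6667) + (2.6667)·(2.6667) + (-3.3333)·(-3.3333)) / 5 = 45.3333/5 = 9.0667
  S[X_1,X_2] = ((2.6667)·(1.1667) + (-3.3333)·(2.1667) + (-1.3333)·(1.1667) + (2.6667)·(-1.8333) + (2.6667)·(2.1667) + (-3.3333)·(-4.8333)) / 5 = 11.3333/5 = 2.2667
  S[X_2,X_2] = ((1.1667)·(1.1667) + (2.1667)·(2.1667) + (1.1667)·(1.1667) + (-1.8333)·(-1.8333) + (2.1667)·(2.1667) + (-4.8333)·(-4.8333)) / 5 = 38.8333/5 = 7.7667
  S = [[9.0667, 2.2667],
 [2.2667, 7.7667]].

Step 3 — invert S. det(S) = 9.0667·7.7667 - (2.2667)² = 65.28.
  S^{-1} = (1/det) · [[d, -b], [-b, a]] = [[0.119, -0.0347],
 [-0.0347, 0.1389]].

Step 4 — quadratic form (x̄ - mu_0)^T · S^{-1} · (x̄ - mu_0):
  S^{-1} · (x̄ - mu_0) = (-0.2272, 0.1736),
  (x̄ - mu_0)^T · [...] = (-1.6667)·(-0.2272) + (0.8333)·(0.1736) = 0.5234.

Step 5 — scale by n: T² = 6 · 0.5234 = 3.1403.

T² ≈ 3.1403


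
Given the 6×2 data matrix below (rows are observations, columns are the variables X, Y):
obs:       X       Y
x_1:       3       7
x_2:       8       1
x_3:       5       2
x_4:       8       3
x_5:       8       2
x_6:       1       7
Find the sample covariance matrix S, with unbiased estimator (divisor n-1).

Step 1 — column means:
  mean(X) = (3 + 8 + 5 + 8 + 8 + 1) / 6 = 33/6 = 5.5
  mean(Y) = (7 + 1 + 2 + 3 + 2 + 7) / 6 = 22/6 = 3.6667

Step 2 — sample covariance S[i,j] = (1/(n-1)) · Σ_k (x_{k,i} - mean_i) · (x_{k,j} - mean_j), with n-1 = 5.
  S[X,X] = ((-2.5)·(-2.5) + (2.5)·(2.5) + (-0.5)·(-0.5) + (2.5)·(2.5) + (2.5)·(2.5) + (-4.5)·(-4.5)) / 5 = 45.5/5 = 9.1
  S[X,Y] = ((-2.5)·(3.3333) + (2.5)·(-2.6667) + (-0.5)·(-1.6667) + (2.5)·(-0.6667) + (2.5)·(-1.6667) + (-4.5)·(3.3333)) / 5 = -35/5 = -7
  S[Y,Y] = ((3.3333)·(3.3333) + (-2.6667)·(-2.6667) + (-1.6667)·(-1.6667) + (-0.6667)·(-0.6667) + (-1.6667)·(-1.6667) + (3.3333)·(3.3333)) / 5 = 35.3333/5 = 7.0667

S is symmetric (S[j,i] = S[i,j]). Assembling:

S = [[9.1, -7],
 [-7, 7.0667]]


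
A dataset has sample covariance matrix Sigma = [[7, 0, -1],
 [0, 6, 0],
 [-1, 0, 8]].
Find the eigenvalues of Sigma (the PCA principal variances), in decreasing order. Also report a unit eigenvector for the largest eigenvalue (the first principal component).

Step 1 — characteristic polynomial p(λ) = det(λI - Sigma) = λ³ - tr·λ² + c_1·λ - det, where tr = trace, c_1 = sum of the principal 2×2 minors, det = det(Sigma):
  tr = 7 + 6 + 8 = 21,
  c_1 = (7·6 - (0)²) + (7·8 - (-1)²) + (6·8 - (0)²) = 42 + 55 + 48 = 145,
  det = 7·(6·8 - (0)²) - (0)·((0)·8 - (0)·(-1)) + (-1)·((0)·(0) - 6·(-1)) = 7·(48) - (0)·(0) + (-1)·(6) = 330.
  So p(λ) = λ³ - 21λ² + 145λ - 330.
Step 2 — look for an integer root (rational root theorem: any rational root is an integer divisor of 330). Testing λ = 6:
  p(6) = 216 - 756 + 870 - 330 = 0  ✓
  Dividing out (λ - 6): p(λ) = (λ - 6)(λ² - 15λ + 55).
Step 3 — remaining eigenvalues from the quadratic λ² - 15λ + 55 = 0:
  Δ = 15² - 4·55 = 225 - 220 = 5,  λ = (15 ± √5)/2 = (15 ± 2.2361)/2 ≈ 8.618 or 6.382.
  Sorted: λ_1 = 8.618,  λ_2 = 6.382,  λ_3 = 6  (check: sum = 21 = tr ✓).

Step 4 — unit eigenvector for λ_1 ≈ 8.618: v spans the null space of (Sigma - λ_1 I), whose rows are
  r_1 = (-1.618, 0, -1),  r_2 = (0, -2.618, 0),  r_3 = (-1, 0, -0.618).
  v is orthogonal to every row, so take v ∝ r_1 × r_2 = ((0)·(0) - (-1)·(-2.618), (-1)·(0) - (-1.618)·(0), (-1.618)·(-2.618) - (0)·(0)) ≈ (-2.618, 0, 4.2361).
  Rescale (multiply by -1 so the first nonzero entry is positive): u = (2.618, 0, -4.2361).
  ||u|| = √((2.618)² + (0)² + (-4.2361)²) = √(24.7984) ≈ 4.9798,  v_1 = u/||u|| ≈ (0.5257, 0, -0.8507) (||v_1|| = 1).

λ_1 = 8.618,  λ_2 = 6.382,  λ_3 = 6;  v_1 ≈ (0.5257, 0, -0.8507)


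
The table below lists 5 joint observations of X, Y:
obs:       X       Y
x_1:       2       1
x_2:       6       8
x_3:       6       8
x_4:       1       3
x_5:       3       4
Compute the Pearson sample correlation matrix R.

Step 1 — column means:
  mean(X) = (2 + 6 + 6 + 1 + 3) / 5 = 18/5 = 3.6
  mean(Y) = (1 + 8 + 8 + 3 + 4) / 5 = 24/5 = 4.8

Step 2 — sample variances and covariances s[i,j] = (1/(n-1)) · Σ_k (x_{k,i} - mean_i) · (x_{k,j} - mean_j), with n-1 = 4:
  s[X,X] = ((-1.6)·(-1.6) + (2.4)·(2.4) + (2.4)·(2.4) + (-2.6)·(-2.6) + (-0.6)·(-0.6)) / 4 = 21.2/4 = 5.3
  s[X,Y] = ((-1.6)·(-3.8) + (2.4)·(3.2) + (2.4)·(3.2) + (-2.6)·(-1.8) + (-0.6)·(-0.8)) / 4 = 26.6/4 = 6.65
  s[Y,Y] = ((-3.8)·(-3.8) + (3.2)·(3.2) + (3.2)·(3.2) + (-1.8)·(-1.8) + (-0.8)·(-0.8)) / 4 = 38.8/4 = 9.7
  Sample standard deviations s_i = √(s[i,i]):
  s(X) = √(5.3) = 2.3022
  s(Y) = √(9.7) = 3.1145

Step 3 — r_{ij} = s_{ij} / (s_i · s_j):
  r[X,X] = 1 (diagonal).
  r[X,Y] = 6.65 / (2.3022 · 3.1145) = 6.65 / 7.1701 = 0.9275
  r[Y,Y] = 1 (diagonal).

R is symmetric with unit diagonal. Assembling:

R = [[1, 0.9275],
 [0.9275, 1]]


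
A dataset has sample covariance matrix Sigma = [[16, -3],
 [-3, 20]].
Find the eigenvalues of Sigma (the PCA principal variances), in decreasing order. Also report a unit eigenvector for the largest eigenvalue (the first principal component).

Step 1 — characteristic polynomial of 2×2 Sigma:
  det(Sigma - λI) = λ² - trace · λ + det = 0.
  trace = 16 + 20 = 36, det = 16·20 - (-3)² = 311.
Step 2 — discriminant:
  Δ = trace² - 4·det = 1296 - 1244 = 52.
Step 3 — eigenvalues:
  λ = (trace ± √Δ)/2 = (36 ± 7.2111)/2,
  λ_1 = 21.6056,  λ_2 = 14.3944.

Step 4 — unit eigenvector for λ_1: solve (Sigma - λ_1 I)v = 0. First row:
  (16 - 21.6056)·v_x + (-3)·v_y = 0, i.e. (-5.6056)·v_x + (-3)·v_y = 0,
  so v ∝ (b, λ_1 - a) = (-3, 5.6056); multiply by -1 so the first entry is positive: u = (3, -5.6056).
  ||u|| = √((3)² + (-5.6056)²) = √(40.4222) ≈ 6.3578,
  v_1 = u/||u|| ≈ (0.4719, -0.8817) (||v_1|| = 1).

λ_1 = 21.6056,  λ_2 = 14.3944;  v_1 ≈ (0.4719, -0.8817)


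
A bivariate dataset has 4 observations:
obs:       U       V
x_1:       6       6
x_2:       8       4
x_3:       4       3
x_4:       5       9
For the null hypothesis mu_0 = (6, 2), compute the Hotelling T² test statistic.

Step 1 — sample mean vector:
  mean(U) = (6 + 8 + 4 + 5) / 4 = 23/4 = 5.75
  mean(V) = (6 + 4 + 3 + 9) / 4 = 22/4 = 5.5
  x̄ = (5.75, 5.5),  deviation x̄ - mu_0 = (5.75, 5.5) - (6, 2) = (-0.25, 3.5).

Step 2 — sample covariance matrix, S[i,j] = (1/(n-1)) · Σ_k (x_{k,i} - mean_i) · (x_{k,j} - mean_j), divisor n-1 = 3:
  S[U,U] = ((0.25)·(0.25) + (2.25)·(2.25) + (-1.75)·(-1.75) + (-0.75)·(-0.75)) / 3 = 8.75/3 = 2.9167
  S[U,V] = ((0.25)·(0.5) + (2.25)·(-1.5) + (-1.75)·(-2.5) + (-0.75)·(3.5)) / 3 = -1.5/3 = -0.5
  S[V,V] = ((0.5)·(0.5) + (-1.5)·(-1.5) + (-2.5)·(-2.5) + (3.5)·(3.5)) / 3 = 21/3 = 7
  S = [[2.9167, -0.5],
 [-0.5, 7]].

Step 3 — invert S. det(S) = 2.9167·7 - (-0.5)² = 20.1667.
  S^{-1} = (1/det) · [[d, -b], [-b, a]] = [[0.3471, 0.0248],
 [0.0248, 0.1446]].

Step 4 — quadratic form (x̄ - mu_0)^T · S^{-1} · (x̄ - mu_0):
  S^{-1} · (x̄ - mu_0) = (0, 0.5),
  (x̄ - mu_0)^T · [...] = (-0.25)·(0) + (3.5)·(0.5) = 1.75.

Step 5 — scale by n: T² = 4 · 1.75 = 7.

T² ≈ 7


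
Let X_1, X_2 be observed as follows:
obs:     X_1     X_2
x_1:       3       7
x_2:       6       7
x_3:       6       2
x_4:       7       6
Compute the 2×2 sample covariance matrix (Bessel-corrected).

Step 1 — column means:
  mean(X_1) = (3 + 6 + 6 + 7) / 4 = 22/4 = 5.5
  mean(X_2) = (7 + 7 + 2 + 6) / 4 = 22/4 = 5.5

Step 2 — sample covariance S[i,j] = (1/(n-1)) · Σ_k (x_{k,i} - mean_i) · (x_{k,j} - mean_j), with n-1 = 3.
  S[X_1,X_1] = ((-2.5)·(-2.5) + (0.5)·(0.5) + (0.5)·(0.5) + (1.5)·(1.5)) / 3 = 9/3 = 3
  S[X_1,X_2] = ((-2.5)·(1.5) + (0.5)·(1.5) + (0.5)·(-3.5) + (1.5)·(0.5)) / 3 = -4/3 = -1.3333
  S[X_2,X_2] = ((1.5)·(1.5) + (1.5)·(1.5) + (-3.5)·(-3.5) + (0.5)·(0.5)) / 3 = 17/3 = 5.6667

S is symmetric (S[j,i] = S[i,j]). Assembling:

S = [[3, -1.3333],
 [-1.3333, 5.6667]]


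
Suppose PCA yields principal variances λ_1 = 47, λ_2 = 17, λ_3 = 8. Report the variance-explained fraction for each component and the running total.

Step 1 — total variance = trace(Sigma) = Σ λ_i = 47 + 17 + 8 = 72.

Step 2 — fraction explained by component i = λ_i / Σ λ:
  PC1: 47/72 = 0.6528
  PC2: 17/72 = 0.2361
  PC3: 8/72 = 0.1111

Step 3 — cumulative fraction after k components = (λ_1 + ... + λ_k) / Σ λ:
  k = 1: 47/72 = 0.6528
  k = 2: (47 + 17)/72 = 64/72 = 0.8889
  k = 3: (47 + 17 + 8)/72 = 72/72 = 1

Summary (fraction, with percent):

explained: PC1 0.6528 (65.28%), PC2 0.2361 (23.61%), PC3 0.1111 (11.11%);  cumulative: 0.6528, 0.8889, 1


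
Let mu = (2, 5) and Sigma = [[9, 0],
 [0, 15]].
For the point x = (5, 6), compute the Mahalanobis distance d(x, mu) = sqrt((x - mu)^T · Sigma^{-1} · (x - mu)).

Step 1 — centre the observation: (x - mu) = (3, 1).

Step 2 — invert Sigma. det(Sigma) = 9·15 - (0)² = 135.
  Sigma^{-1} = (1/det) · [[d, -b], [-b, a]] = [[0.1111, 0],
 [0, 0.0667]].

Step 3 — form the quadratic (x - mu)^T · Sigma^{-1} · (x - mu):
  Sigma^{-1} · (x - mu) = (0.3333, 0.0667).
  (x - mu)^T · [Sigma^{-1} · (x - mu)] = (3)·(0.3333) + (1)·(0.0667) = 1.0667.

Step 4 — take square root: d = √(1.0667) ≈ 1.0328.

d(x, mu) = √(1.0667) ≈ 1.0328


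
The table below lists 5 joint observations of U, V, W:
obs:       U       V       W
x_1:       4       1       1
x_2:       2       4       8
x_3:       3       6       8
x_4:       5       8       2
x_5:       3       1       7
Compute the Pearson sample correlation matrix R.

Step 1 — column means:
  mean(U) = (4 + 2 + 3 + 5 + 3) / 5 = 17/5 = 3.4
  mean(V) = (1 + 4 + 6 + 8 + 1) / 5 = 20/5 = 4
  mean(W) = (1 + 8 + 8 + 2 + 7) / 5 = 26/5 = 5.2

Step 2 — sample variances and covariances s[i,j] = (1/(n-1)) · Σ_k (x_{k,i} - mean_i) · (x_{k,j} - mean_j), with n-1 = 4:
  s[U,U] = ((0.6)·(0.6) + (-1.4)·(-1.4) + (-0.4)·(-0.4) + (1.6)·(1.6) + (-0.4)·(-0.4)) / 4 = 5.2/4 = 1.3
  s[U,V] = ((0.6)·(-3) + (-1.4)·(0) + (-0.4)·(2) + (1.6)·(4) + (-0.4)·(-3)) / 4 = 5/4 = 1.25
  s[U,W] = ((0.6)·(-4.2) + (-1.4)·(2.8) + (-0.4)·(2.8) + (1.6)·(-3.2) + (-0.4)·(1.8)) / 4 = -13.4/4 = -3.35
  s[V,V] = ((-3)·(-3) + (0)·(0) + (2)·(2) + (4)·(4) + (-3)·(-3)) / 4 = 38/4 = 9.5
  s[V,W] = ((-3)·(-4.2) + (0)·(2.8) + (2)·(2.8) + (4)·(-3.2) + (-3)·(1.8)) / 4 = 0/4 = 0
  s[W,W] = ((-4.2)·(-4.2) + (2.8)·(2.8) + (2.8)·(2.8) + (-3.2)·(-3.2) + (1.8)·(1.8)) / 4 = 46.8/4 = 11.7
  Sample standard deviations s_i = √(s[i,i]):
  s(U) = √(1.3) = 1.1402
  s(V) = √(9.5) = 3.0822
  s(W) = √(11.7) = 3.4205

Step 3 — r_{ij} = s_{ij} / (s_i · s_j):
  r[U,U] = 1 (diagonal).
  r[U,V] = 1.25 / (1.1402 · 3.0822) = 1.25 / 3.5143 = 0.3557
  r[U,W] = -3.35 / (1.1402 · 3.4205) = -3.35 / 3.9 = -0.859
  r[V,V] = 1 (diagonal).
  r[V,W] = 0 / (3.0822 · 3.4205) = 0 / 10.5428 = 0
  r[W,W] = 1 (diagonal).

R is symmetric with unit diagonal. Assembling:

R = [[1, 0.3557, -0.859],
 [0.3557, 1, 0],
 [-0.859, 0, 1]]


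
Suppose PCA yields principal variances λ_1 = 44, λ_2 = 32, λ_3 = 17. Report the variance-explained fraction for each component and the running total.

Step 1 — total variance = trace(Sigma) = Σ λ_i = 44 + 32 + 17 = 93.

Step 2 — fraction explained by component i = λ_i / Σ λ:
  PC1: 44/93 = 0.4731
  PC2: 32/93 = 0.3441
  PC3: 17/93 = 0.1828

Step 3 — cumulative fraction after k components = (λ_1 + ... + λ_k) / Σ λ:
  k = 1: 44/93 = 0.4731
  k = 2: (44 + 32)/93 = 76/93 = 0.8172
  k = 3: (44 + 32 + 17)/93 = 93/93 = 1

Summary (fraction, with percent):

explained: PC1 0.4731 (47.31%), PC2 0.3441 (34.41%), PC3 0.1828 (18.28%);  cumulative: 0.4731, 0.8172, 1


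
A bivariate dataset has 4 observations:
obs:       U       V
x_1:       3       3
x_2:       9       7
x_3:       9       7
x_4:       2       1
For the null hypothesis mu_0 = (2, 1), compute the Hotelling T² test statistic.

Step 1 — sample mean vector:
  mean(U) = (3 + 9 + 9 + 2) / 4 = 23/4 = 5.75
  mean(V) = (3 + 7 + 7 + 1) / 4 = 18/4 = 4.5
  x̄ = (5.75, 4.5),  deviation x̄ - mu_0 = (5.75, 4.5) - (2, 1) = (3.75, 3.5).

Step 2 — sample covariance matrix, S[i,j] = (1/(n-1)) · Σ_k (x_{k,i} - mean_i) · (x_{k,j} - mean_j), divisor n-1 = 3:
  S[U,U] = ((-2.75)·(-2.75) + (3.25)·(3.25) + (3.25)·(3.25) + (-3.75)·(-3.75)) / 3 = 42.75/3 = 14.25
  S[U,V] = ((-2.75)·(-1.5) + (3.25)·(2.5) + (3.25)·(2.5) + (-3.75)·(-3.5)) / 3 = 33.5/3 = 11.1667
  S[V,V] = ((-1.5)·(-1.5) + (2.5)·(2.5) + (2.5)·(2.5) + (-3.5)·(-3.5)) / 3 = 27/3 = 9
  S = [[14.25, 11.1667],
 [11.1667, 9]].

Step 3 — invert S. det(S) = 14.25·9 - (11.1667)² = 3.5556.
  S^{-1} = (1/det) · [[d, -b], [-b, a]] = [[2.5312, -3.1406],
 [-3.1406, 4.0078]].

Step 4 — quadratic form (x̄ - mu_0)^T · S^{-1} · (x̄ - mu_0):
  S^{-1} · (x̄ - mu_0) = (-1.5, 2.25),
  (x̄ - mu_0)^T · [...] = (3.75)·(-1.5) + (3.5)·(2.25) = 2.25.

Step 5 — scale by n: T² = 4 · 2.25 = 9.

T² ≈ 9


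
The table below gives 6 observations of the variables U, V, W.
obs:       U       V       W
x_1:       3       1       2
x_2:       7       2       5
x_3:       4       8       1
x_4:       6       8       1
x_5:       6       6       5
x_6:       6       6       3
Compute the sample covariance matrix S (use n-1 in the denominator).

Step 1 — column means:
  mean(U) = (3 + 7 + 4 + 6 + 6 + 6) / 6 = 32/6 = 5.3333
  mean(V) = (1 + 2 + 8 + 8 + 6 + 6) / 6 = 31/6 = 5.1667
  mean(W) = (2 + 5 + 1 + 1 + 5 + 3) / 6 = 17/6 = 2.8333

Step 2 — sample covariance S[i,j] = (1/(n-1)) · Σ_k (x_{k,i} - mean_i) · (x_{k,j} - mean_j), with n-1 = 5.
  S[U,U] = ((-2.3333)·(-2.3333) + (1.6667)·(1.6667) + (-1.3333)·(-1.3333) + (0.6667)·(0.6667) + (0.6667)·(0.6667) + (0.6667)·(0.6667)) / 5 = 11.3333/5 = 2.2667
  S[U,V] = ((-2.3333)·(-4.1667) + (1.6667)·(-3.1667) + (-1.3333)·(2.8333) + (0.6667)·(2.8333) + (0.6667)·(0.8333) + (0.6667)·(0.8333)) / 5 = 3.6667/5 = 0.7333
  S[U,W] = ((-2.3333)·(-0.8333) + (1.6667)·(2.1667) + (-1.3333)·(-1.8333) + (0.6667)·(-1.8333) + (0.6667)·(2.1667) + (0.6667)·(0.1667)) / 5 = 8.3333/5 = 1.6667
  S[V,V] = ((-4.1667)·(-4.1667) + (-3.1667)·(-3.1667) + (2.8333)·(2.8333) + (2.8333)·(2.8333) + (0.8333)·(0.8333) + (0.8333)·(0.8333)) / 5 = 44.8333/5 = 8.9667
  S[V,W] = ((-4.1667)·(-0.8333) + (-3.1667)·(2.1667) + (2.8333)·(-1.8333) + (2.8333)·(-1.8333) + (0.8333)·(2.1667) + (0.8333)·(0.1667)) / 5 = -11.8333/5 = -2.3667
  S[W,W] = ((-0.8333)·(-0.8333) + (2.1667)·(2.1667) + (-1.8333)·(-1.8333) + (-1.8333)·(-1.8333) + (2.1667)·(2.1667) + (0.1667)·(0.1667)) / 5 = 16.8333/5 = 3.3667

S is symmetric (S[j,i] = S[i,j]). Assembling:

S = [[2.2667, 0.7333, 1.6667],
 [0.7333, 8.9667, -2.3667],
 [1.6667, -2.3667, 3.3667]]


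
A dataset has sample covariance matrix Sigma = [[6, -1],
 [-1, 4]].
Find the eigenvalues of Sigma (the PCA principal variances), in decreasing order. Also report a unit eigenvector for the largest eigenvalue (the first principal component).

Step 1 — characteristic polynomial of 2×2 Sigma:
  det(Sigma - λI) = λ² - trace · λ + det = 0.
  trace = 6 + 4 = 10, det = 6·4 - (-1)² = 23.
Step 2 — discriminant:
  Δ = trace² - 4·det = 100 - 92 = 8.
Step 3 — eigenvalues:
  λ = (trace ± √Δ)/2 = (10 ± 2.8284)/2,
  λ_1 = 6.4142,  λ_2 = 3.5858.

Step 4 — unit eigenvector for λ_1: solve (Sigma - λ_1 I)v = 0. First row:
  (6 - 6.4142)·v_x + (-1)·v_y = 0, i.e. (-0.4142)·v_x + (-1)·v_y = 0,
  so v ∝ (b, λ_1 - a) = (-1, 0.4142); multiply by -1 so the first entry is positive: u = (1, -0.4142).
  ||u|| = √((1)² + (-0.4142)²) = √(1.1716) ≈ 1.0824,
  v_1 = u/||u|| ≈ (0.9239, -0.3827) (||v_1|| = 1).

λ_1 = 6.4142,  λ_2 = 3.5858;  v_1 ≈ (0.9239, -0.3827)


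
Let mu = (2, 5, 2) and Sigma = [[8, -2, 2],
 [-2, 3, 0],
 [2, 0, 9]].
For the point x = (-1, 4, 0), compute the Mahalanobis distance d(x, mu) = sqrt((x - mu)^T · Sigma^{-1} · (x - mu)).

Step 1 — centre the observation: (x - mu) = (-3, -1, -2).

Step 2 — invert Sigma (cofactor / det for 3×3, or solve directly):
  Sigma^{-1} = [[0.1607, 0.1071, -0.0357],
 [0.1071, 0.4048, -0.0238],
 [-0.0357, -0.0238, 0.119]].

Step 3 — form the quadratic (x - mu)^T · Sigma^{-1} · (x - mu):
  Sigma^{-1} · (x - mu) = (-0.5179, -0.6786, -0.1071).
  (x - mu)^T · [Sigma^{-1} · (x - mu)] = (-3)·(-0.5179) + (-1)·(-0.6786) + (-2)·(-0.1071) = 2.4464.

Step 4 — take square root: d = √(2.4464) ≈ 1.5641.

d(x, mu) = √(2.4464) ≈ 1.5641


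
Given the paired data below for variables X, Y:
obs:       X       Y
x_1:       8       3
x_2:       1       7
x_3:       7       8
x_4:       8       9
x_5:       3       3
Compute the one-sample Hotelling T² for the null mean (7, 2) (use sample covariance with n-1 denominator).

Step 1 — sample mean vector:
  mean(X) = (8 + 1 + 7 + 8 + 3) / 5 = 27/5 = 5.4
  mean(Y) = (3 + 7 + 8 + 9 + 3) / 5 = 30/5 = 6
  x̄ = (5.4, 6),  deviation x̄ - mu_0 = (5.4, 6) - (7, 2) = (-1.6, 4).

Step 2 — sample covariance matrix, S[i,j] = (1/(n-1)) · Σ_k (x_{k,i} - mean_i) · (x_{k,j} - mean_j), divisor n-1 = 4:
  S[X,X] = ((2.6)·(2.6) + (-4.4)·(-4.4) + (1.6)·(1.6) + (2.6)·(2.6) + (-2.4)·(-2.4)) / 4 = 41.2/4 = 10.3
  S[X,Y] = ((2.6)·(-3) + (-4.4)·(1) + (1.6)·(2) + (2.6)·(3) + (-2.4)·(-3)) / 4 = 6/4 = 1.5
  S[Y,Y] = ((-3)·(-3) + (1)·(1) + (2)·(2) + (3)·(3) + (-3)·(-3)) / 4 = 32/4 = 8
  S = [[10.3, 1.5],
 [1.5, 8]].

Step 3 — invert S. det(S) = 10.3·8 - (1.5)² = 80.15.
  S^{-1} = (1/det) · [[d, -b], [-b, a]] = [[0.0998, -0.0187],
 [-0.0187, 0.1285]].

Step 4 — quadratic form (x̄ - mu_0)^T · S^{-1} · (x̄ - mu_0):
  S^{-1} · (x̄ - mu_0) = (-0.2346, 0.544),
  (x̄ - mu_0)^T · [...] = (-1.6)·(-0.2346) + (4)·(0.544) = 2.5512.

Step 5 — scale by n: T² = 5 · 2.5512 = 12.7561.

T² ≈ 12.7561


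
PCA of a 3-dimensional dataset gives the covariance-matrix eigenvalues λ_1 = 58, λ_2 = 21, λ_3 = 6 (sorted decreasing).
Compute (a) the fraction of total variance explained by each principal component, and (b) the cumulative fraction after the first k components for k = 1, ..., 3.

Step 1 — total variance = trace(Sigma) = Σ λ_i = 58 + 21 + 6 = 85.

Step 2 — fraction explained by component i = λ_i / Σ λ:
  PC1: 58/85 = 0.6824
  PC2: 21/85 = 0.2471
  PC3: 6/85 = 0.0706

Step 3 — cumulative fraction after k components = (λ_1 + ... + λ_k) / Σ λ:
  k = 1: 58/85 = 0.6824
  k = 2: (58 + 21)/85 = 79/85 = 0.9294
  k = 3: (58 + 21 + 6)/85 = 85/85 = 1

Summary (fraction, with percent):

explained: PC1 0.6824 (68.24%), PC2 0.2471 (24.71%), PC3 0.0706 (7.06%);  cumulative: 0.6824, 0.9294, 1


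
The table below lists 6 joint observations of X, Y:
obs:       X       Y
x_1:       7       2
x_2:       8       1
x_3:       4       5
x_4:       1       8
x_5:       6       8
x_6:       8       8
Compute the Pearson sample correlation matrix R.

Step 1 — column means:
  mean(X) = (7 + 8 + 4 + 1 + 6 + 8) / 6 = 34/6 = 5.6667
  mean(Y) = (2 + 1 + 5 + 8 + 8 + 8) / 6 = 32/6 = 5.3333

Step 2 — sample variances and covariances s[i,j] = (1/(n-1)) · Σ_k (x_{k,i} - mean_i) · (x_{k,j} - mean_j), with n-1 = 5:
  s[X,X] = ((1.3333)·(1.3333) + (2.3333)·(2.3333) + (-1.6667)·(-1.6667) + (-4.6667)·(-4.6667) + (0.3333)·(0.3333) + (2.3333)·(2.3333)) / 5 = 37.3333/5 = 7.4667
  s[X,Y] = ((1.3333)·(-3.3333) + (2.3333)·(-4.3333) + (-1.6667)·(-0.3333) + (-4.6667)·(2.6667) + (0.3333)·(2.6667) + (2.3333)·(2.6667)) / 5 = -19.3333/5 = -3.8667
  s[Y,Y] = ((-3.3333)·(-3.3333) + (-4.3333)·(-4.3333) + (-0.3333)·(-0.3333) + (2.6667)·(2.6667) + (2.6667)·(2.6667) + (2.6667)·(2.6667)) / 5 = 51.3333/5 = 10.2667
  Sample standard deviations s_i = √(s[i,i]):
  s(X) = √(7.4667) = 2.7325
  s(Y) = √(10.2667) = 3.2042

Step 3 — r_{ij} = s_{ij} / (s_i · s_j):
  r[X,X] = 1 (diagonal).
  r[X,Y] = -3.8667 / (2.7325 · 3.2042) = -3.8667 / 8.7554 = -0.4416
  r[Y,Y] = 1 (diagonal).

R is symmetric with unit diagonal. Assembling:

R = [[1, -0.4416],
 [-0.4416, 1]]


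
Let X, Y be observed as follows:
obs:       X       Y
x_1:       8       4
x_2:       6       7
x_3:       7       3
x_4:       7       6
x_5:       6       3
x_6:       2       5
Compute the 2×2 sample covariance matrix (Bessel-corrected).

Step 1 — column means:
  mean(X) = (8 + 6 + 7 + 7 + 6 + 2) / 6 = 36/6 = 6
  mean(Y) = (4 + 7 + 3 + 6 + 3 + 5) / 6 = 28/6 = 4.6667

Step 2 — sample covariance S[i,j] = (1/(n-1)) · Σ_k (x_{k,i} - mean_i) · (x_{k,j} - mean_j), with n-1 = 5.
  S[X,X] = ((2)·(2) + (0)·(0) + (1)·(1) + (1)·(1) + (0)·(0) + (-4)·(-4)) / 5 = 22/5 = 4.4
  S[X,Y] = ((2)·(-0.6667) + (0)·(2.3333) + (1)·(-1.6667) + (1)·(1.3333) + (0)·(-1.6667) + (-4)·(0.3333)) / 5 = -3/5 = -0.6
  S[Y,Y] = ((-0.6667)·(-0.6667) + (2.3333)·(2.3333) + (-1.6667)·(-1.6667) + (1.3333)·(1.3333) + (-1.6667)·(-1.6667) + (0.3333)·(0.3333)) / 5 = 13.3333/5 = 2.6667

S is symmetric (S[j,i] = S[i,j]). Assembling:

S = [[4.4, -0.6],
 [-0.6, 2.6667]]


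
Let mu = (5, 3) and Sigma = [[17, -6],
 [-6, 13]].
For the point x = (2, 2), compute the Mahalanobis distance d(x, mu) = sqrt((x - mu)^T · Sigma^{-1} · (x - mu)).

Step 1 — centre the observation: (x - mu) = (-3, -1).

Step 2 — invert Sigma. det(Sigma) = 17·13 - (-6)² = 185.
  Sigma^{-1} = (1/det) · [[d, -b], [-b, a]] = [[0.0703, 0.0324],
 [0.0324, 0.0919]].

Step 3 — form the quadratic (x - mu)^T · Sigma^{-1} · (x - mu):
  Sigma^{-1} · (x - mu) = (-0.2432, -0.1892).
  (x - mu)^T · [Sigma^{-1} · (x - mu)] = (-3)·(-0.2432) + (-1)·(-0.1892) = 0.9189.

Step 4 — take square root: d = √(0.9189) ≈ 0.9586.

d(x, mu) = √(0.9189) ≈ 0.9586


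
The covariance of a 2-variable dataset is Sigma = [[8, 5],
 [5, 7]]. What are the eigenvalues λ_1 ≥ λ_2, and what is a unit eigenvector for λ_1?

Step 1 — characteristic polynomial of 2×2 Sigma:
  det(Sigma - λI) = λ² - trace · λ + det = 0.
  trace = 8 + 7 = 15, det = 8·7 - (5)² = 31.
Step 2 — discriminant:
  Δ = trace² - 4·det = 225 - 124 = 101.
Step 3 — eigenvalues:
  λ = (trace ± √Δ)/2 = (15 ± 10.0499)/2,
  λ_1 = 12.5249,  λ_2 = 2.4751.

Step 4 — unit eigenvector for λ_1: solve (Sigma - λ_1 I)v = 0. First row:
  (8 - 12.5249)·v_x + (5)·v_y = 0, i.e. (-4.5249)·v_x + (5)·v_y = 0,
  so v ∝ (b, λ_1 - a) = (5, 4.5249) = u.
  ||u|| = √((5)² + (4.5249)²) = √(45.4751) ≈ 6.7435,
  v_1 = u/||u|| ≈ (0.7415, 0.671) (||v_1|| = 1).

λ_1 = 12.5249,  λ_2 = 2.4751;  v_1 ≈ (0.7415, 0.671)
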